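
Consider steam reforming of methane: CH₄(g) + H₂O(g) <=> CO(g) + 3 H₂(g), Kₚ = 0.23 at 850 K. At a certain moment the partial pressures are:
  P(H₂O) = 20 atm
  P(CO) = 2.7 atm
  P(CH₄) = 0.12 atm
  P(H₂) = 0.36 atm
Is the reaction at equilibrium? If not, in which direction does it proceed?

Qₚ = P(CO)·P(H₂)³ / (P(CH₄)·P(H₂O)) = (2.7)·(0.36)³ / ((0.12)·(20)) = 0.052
Qₚ = 0.052 < Kₚ = 0.23, so the forward reaction proceeds.

to the right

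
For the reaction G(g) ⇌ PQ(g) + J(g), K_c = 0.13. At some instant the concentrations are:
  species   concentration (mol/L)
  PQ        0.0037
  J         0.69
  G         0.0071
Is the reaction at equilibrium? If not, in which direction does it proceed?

Q_c = [PQ]·[J] / [G] = (0.0037)·(0.69) / (0.0071) = 0.36
Q_c = 0.36 > K_c = 0.13, so the reverse reaction proceeds.

in the reverse direction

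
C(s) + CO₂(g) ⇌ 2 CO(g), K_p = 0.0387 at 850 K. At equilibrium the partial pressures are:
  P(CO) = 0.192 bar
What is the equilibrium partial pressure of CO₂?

(C is a pure solid — omitted from K_p.)
At equilibrium, K_p = P(CO)² / P(CO₂) = 0.0387.
(0.192)² / (P(CO₂)) = 0.0387
P(CO₂) = 0.953 bar

P(CO₂) = 0.953 bar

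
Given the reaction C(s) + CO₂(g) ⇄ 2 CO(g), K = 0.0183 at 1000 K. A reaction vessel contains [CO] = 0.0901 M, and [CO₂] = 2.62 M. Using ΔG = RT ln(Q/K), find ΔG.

(C is a pure solid — omitted from Q.)
Q = [CO]² / [CO₂] = (0.0901)² / (2.62) = 0.00310
ΔG = RT ln(Q/K) = (8.314 J mol⁻¹ K⁻¹)(1000 K) × ln(0.00310/0.0183)
   = (8.314 kJ/mol)(-1.775) = -14.8 kJ/mol
ΔG < 0, so the forward reaction is spontaneous (proceeds forward).

ΔG = -14.8 kJ/mol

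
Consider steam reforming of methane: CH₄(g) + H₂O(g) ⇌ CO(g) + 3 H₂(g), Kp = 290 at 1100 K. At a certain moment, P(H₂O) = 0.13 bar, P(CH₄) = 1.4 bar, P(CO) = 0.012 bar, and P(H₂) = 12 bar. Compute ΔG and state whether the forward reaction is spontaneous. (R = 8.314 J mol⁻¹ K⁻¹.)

ΔG = -8.54 kJ/mol; the forward reaction is spontaneous

Qp = P(CO)·P(H₂)³ / (P(CH₄)·P(H₂O)) = (0.012)·(12)³ / ((1.4)·(0.13)) = 114
ΔG = RT ln(Qp/Kp) = (8.314 J mol⁻¹ K⁻¹)(1100 K) × ln(114/290)
   = (9.145 kJ/mol)(-0.9337) = -8.54 kJ/mol
ΔG < 0, so the forward reaction is spontaneous (proceeds forward).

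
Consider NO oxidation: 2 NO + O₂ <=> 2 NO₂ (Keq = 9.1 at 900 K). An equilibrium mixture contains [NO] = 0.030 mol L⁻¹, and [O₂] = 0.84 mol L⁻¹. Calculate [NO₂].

At equilibrium, Keq = [NO₂]² / ([NO]²·[O₂]) = 9.1.
([NO₂])² / ((0.030)²·(0.84)) = 9.1
[NO₂]² = 0.00688 ⇒ [NO₂] = 0.083 mol L⁻¹

[NO₂] = 0.083 mol L⁻¹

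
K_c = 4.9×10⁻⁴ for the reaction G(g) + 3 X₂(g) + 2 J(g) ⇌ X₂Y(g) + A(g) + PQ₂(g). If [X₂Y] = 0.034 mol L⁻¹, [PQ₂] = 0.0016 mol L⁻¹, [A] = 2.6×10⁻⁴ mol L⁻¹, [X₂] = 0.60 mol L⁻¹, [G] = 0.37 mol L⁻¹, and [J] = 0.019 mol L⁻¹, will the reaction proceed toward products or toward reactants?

neither direction; the system is at equilibrium

Q_c = [X₂Y]·[A]·[PQ₂] / ([G]·[X₂]³·[J]²) = (0.034)·(2.6×10⁻⁴)·(0.0016) / ((0.37)·(0.60)³·(0.019)²) = 4.9×10⁻⁴
Q_c = 4.9×10⁻⁴ = K_c, so the system is already at equilibrium.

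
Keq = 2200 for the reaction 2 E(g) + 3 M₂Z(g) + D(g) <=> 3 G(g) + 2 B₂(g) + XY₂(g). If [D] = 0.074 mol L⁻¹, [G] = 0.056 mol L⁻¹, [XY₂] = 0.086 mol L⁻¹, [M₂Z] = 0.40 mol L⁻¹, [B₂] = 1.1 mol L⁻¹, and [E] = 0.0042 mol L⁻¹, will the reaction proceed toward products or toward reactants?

in the forward direction

Q = [G]³·[B₂]²·[XY₂] / ([E]²·[M₂Z]³·[D]) = (0.056)³·(1.1)²·(0.086) / ((0.0042)²·(0.40)³·(0.074)) = 220
Q = 220 < Keq = 2200, so the forward reaction proceeds.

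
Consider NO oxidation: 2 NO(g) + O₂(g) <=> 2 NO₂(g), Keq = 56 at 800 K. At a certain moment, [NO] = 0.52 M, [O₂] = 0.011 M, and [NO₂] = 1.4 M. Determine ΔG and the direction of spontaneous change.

Q = [NO₂]² / ([NO]²·[O₂]) = (1.4)² / ((0.52)²·(0.011)) = 659
ΔG = RT ln(Q/Keq) = (8.314 J mol⁻¹ K⁻¹)(800 K) × ln(659/56)
   = (6.651 kJ/mol)(2.465) = 16.4 kJ/mol
ΔG > 0, so the forward reaction is non-spontaneous (proceeds in reverse).

ΔG = 16.4 kJ/mol; the forward reaction is non-spontaneous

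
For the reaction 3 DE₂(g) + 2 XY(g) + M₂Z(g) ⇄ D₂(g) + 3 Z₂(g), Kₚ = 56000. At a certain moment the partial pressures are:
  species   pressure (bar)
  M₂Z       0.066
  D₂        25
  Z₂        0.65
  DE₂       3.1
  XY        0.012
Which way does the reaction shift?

in the forward direction

Qₚ = P(D₂)·P(Z₂)³ / (P(DE₂)³·P(XY)²·P(M₂Z)) = (25)·(0.65)³ / ((3.1)³·(0.012)²·(0.066)) = 24000
Qₚ = 24000 < Kₚ = 56000, so the forward reaction proceeds.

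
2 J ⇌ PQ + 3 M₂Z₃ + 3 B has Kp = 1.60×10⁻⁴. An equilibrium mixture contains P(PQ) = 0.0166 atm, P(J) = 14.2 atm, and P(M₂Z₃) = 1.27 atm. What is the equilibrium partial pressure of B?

At equilibrium, Kp = P(PQ)·P(M₂Z₃)³·P(B)³ / P(J)² = 1.60×10⁻⁴.
(0.0166)·(1.27)³·(P(B))³ / (14.2)² = 1.60×10⁻⁴
P(B)³ = 0.949 ⇒ P(B) = 0.983 atm

P(B) = 0.983 atm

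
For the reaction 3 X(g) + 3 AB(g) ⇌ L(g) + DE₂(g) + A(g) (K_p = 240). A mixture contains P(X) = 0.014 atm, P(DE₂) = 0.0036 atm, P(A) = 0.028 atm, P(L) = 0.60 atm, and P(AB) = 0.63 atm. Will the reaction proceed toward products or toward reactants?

forward (toward products)

Q_p = P(L)·P(DE₂)·P(A) / (P(X)³·P(AB)³) = (0.60)·(0.0036)·(0.028) / ((0.014)³·(0.63)³) = 88
Q_p = 88 < K_p = 240, so the forward reaction proceeds.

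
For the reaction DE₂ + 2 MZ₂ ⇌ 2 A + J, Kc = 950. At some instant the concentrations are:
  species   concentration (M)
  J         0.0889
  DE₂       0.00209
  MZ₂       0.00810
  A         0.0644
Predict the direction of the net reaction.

in the reverse direction

Qc = [A]²·[J] / ([DE₂]·[MZ₂]²) = (0.0644)²·(0.0889) / ((0.00209)·(0.00810)²) = 2690
Qc = 2690 > Kc = 950, so the reverse reaction proceeds.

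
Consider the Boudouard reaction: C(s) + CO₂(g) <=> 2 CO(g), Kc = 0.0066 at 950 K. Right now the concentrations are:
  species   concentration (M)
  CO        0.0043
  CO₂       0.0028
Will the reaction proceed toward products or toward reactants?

(C is a pure solid — omitted from Qc.)
Qc = [CO]² / [CO₂] = (0.0043)² / (0.0028) = 0.0066
Qc = 0.0066 = Kc, so the system is already at equilibrium.

at equilibrium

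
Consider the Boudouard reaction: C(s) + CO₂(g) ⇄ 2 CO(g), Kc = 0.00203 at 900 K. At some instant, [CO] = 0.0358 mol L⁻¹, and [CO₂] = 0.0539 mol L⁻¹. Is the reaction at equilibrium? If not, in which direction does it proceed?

(C is a pure solid — omitted from Qc.)
Qc = [CO]² / [CO₂] = (0.0358)² / (0.0539) = 0.0238
Qc = 0.0238 > Kc = 0.00203, so the reverse reaction proceeds.

to the left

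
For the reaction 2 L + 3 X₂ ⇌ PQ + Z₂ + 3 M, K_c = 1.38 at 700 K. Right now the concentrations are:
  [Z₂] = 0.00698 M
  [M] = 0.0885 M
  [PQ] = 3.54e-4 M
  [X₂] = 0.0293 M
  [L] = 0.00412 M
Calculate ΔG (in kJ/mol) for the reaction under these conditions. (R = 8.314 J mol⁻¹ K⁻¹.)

Q_c = [PQ]·[Z₂]·[M]³ / ([L]²·[X₂]³) = (3.54e-4)·(0.00698)·(0.0885)³ / ((0.00412)²·(0.0293)³) = 4.01
ΔG = RT ln(Q_c/K_c) = (8.314 J mol⁻¹ K⁻¹)(700 K) × ln(4.01/1.38)
   = (5.820 kJ/mol)(1.067) = 6.21 kJ/mol
ΔG > 0, so the forward reaction is non-spontaneous (proceeds in reverse).

ΔG = 6.21 kJ/mol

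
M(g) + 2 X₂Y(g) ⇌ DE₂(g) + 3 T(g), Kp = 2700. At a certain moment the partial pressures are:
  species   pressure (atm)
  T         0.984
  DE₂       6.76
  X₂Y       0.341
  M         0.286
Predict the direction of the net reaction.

Qp = P(DE₂)·P(T)³ / (P(M)·P(X₂Y)²) = (6.76)·(0.984)³ / ((0.286)·(0.341)²) = 194
Qp = 194 < Kp = 2700, so the forward reaction proceeds.

toward products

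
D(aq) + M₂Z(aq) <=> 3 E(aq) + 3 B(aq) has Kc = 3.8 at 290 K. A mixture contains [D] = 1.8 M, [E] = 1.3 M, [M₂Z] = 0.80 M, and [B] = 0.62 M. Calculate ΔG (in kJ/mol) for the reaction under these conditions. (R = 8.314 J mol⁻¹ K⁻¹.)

ΔG = -5.66 kJ/mol

Qc = [E]³·[B]³ / ([D]·[M₂Z]) = (1.3)³·(0.62)³ / ((1.8)·(0.80)) = 0.364
ΔG = RT ln(Qc/Kc) = (8.314 J mol⁻¹ K⁻¹)(290 K) × ln(0.364/3.8)
   = (2.411 kJ/mol)(-2.346) = -5.66 kJ/mol
ΔG < 0, so the forward reaction is spontaneous (proceeds forward).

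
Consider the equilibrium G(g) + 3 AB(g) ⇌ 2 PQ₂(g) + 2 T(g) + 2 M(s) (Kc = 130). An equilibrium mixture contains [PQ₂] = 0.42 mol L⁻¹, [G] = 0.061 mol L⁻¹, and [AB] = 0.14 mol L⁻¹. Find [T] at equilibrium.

[T] = 0.35 mol L⁻¹

(M is a pure solid — omitted from Kc.)
At equilibrium, Kc = [PQ₂]²·[T]² / ([G]·[AB]³) = 130.
(0.42)²·([T])² / ((0.061)·(0.14)³) = 130
[T]² = 0.123 ⇒ [T] = 0.35 mol L⁻¹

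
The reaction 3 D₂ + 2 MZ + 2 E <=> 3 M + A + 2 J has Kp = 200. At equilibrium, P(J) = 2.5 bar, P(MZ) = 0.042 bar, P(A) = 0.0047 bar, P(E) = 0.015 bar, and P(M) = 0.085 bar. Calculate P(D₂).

P(D₂) = 0.61 bar

At equilibrium, Kp = P(M)³·P(A)·P(J)² / (P(D₂)³·P(MZ)²·P(E)²) = 200.
(0.085)³·(0.0047)·(2.5)² / ((P(D₂))³·(0.042)²·(0.015)²) = 200
P(D₂)³ = 0.227 ⇒ P(D₂) = 0.61 bar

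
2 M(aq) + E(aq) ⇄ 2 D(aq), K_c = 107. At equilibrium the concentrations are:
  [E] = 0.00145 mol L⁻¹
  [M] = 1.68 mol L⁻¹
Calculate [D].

At equilibrium, K_c = [D]² / ([M]²·[E]) = 107.
([D])² / ((1.68)²·(0.00145)) = 107
[D]² = 0.438 ⇒ [D] = 0.662 mol L⁻¹

[D] = 0.662 mol L⁻¹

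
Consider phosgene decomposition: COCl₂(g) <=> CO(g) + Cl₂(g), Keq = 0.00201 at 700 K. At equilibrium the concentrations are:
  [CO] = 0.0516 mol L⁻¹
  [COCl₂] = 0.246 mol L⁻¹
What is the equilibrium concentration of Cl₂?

At equilibrium, Keq = [CO]·[Cl₂] / [COCl₂] = 0.00201.
(0.0516)·([Cl₂]) / (0.246) = 0.00201
[Cl₂] = 0.00958 mol L⁻¹

[Cl₂] = 0.00958 mol L⁻¹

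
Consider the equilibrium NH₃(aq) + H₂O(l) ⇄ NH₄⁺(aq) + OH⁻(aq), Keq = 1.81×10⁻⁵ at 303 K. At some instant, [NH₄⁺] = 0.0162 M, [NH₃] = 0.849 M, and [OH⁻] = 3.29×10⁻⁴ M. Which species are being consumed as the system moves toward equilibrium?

(H₂O is a pure liquid — omitted from Q.)
Q = [NH₄⁺]·[OH⁻] / [NH₃] = (0.0162)·(3.29×10⁻⁴) / (0.849) = 6.28×10⁻⁶
Q = 6.28×10⁻⁶ < Keq = 1.81×10⁻⁵: net forward reaction.

NH₃, H₂O (reactants)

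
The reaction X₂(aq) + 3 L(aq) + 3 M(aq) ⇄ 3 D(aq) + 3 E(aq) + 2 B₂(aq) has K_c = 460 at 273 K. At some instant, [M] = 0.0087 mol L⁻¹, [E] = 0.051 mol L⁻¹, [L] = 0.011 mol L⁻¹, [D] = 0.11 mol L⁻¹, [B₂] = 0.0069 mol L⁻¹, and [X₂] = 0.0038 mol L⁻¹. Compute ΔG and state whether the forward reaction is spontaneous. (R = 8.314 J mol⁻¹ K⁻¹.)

Q_c = [D]³·[E]³·[B₂]² / ([X₂]·[L]³·[M]³) = (0.11)³·(0.051)³·(0.0069)² / ((0.0038)·(0.011)³·(0.0087)³) = 2520
ΔG = RT ln(Q_c/K_c) = (8.314 J mol⁻¹ K⁻¹)(273 K) × ln(2520/460)
   = (2.270 kJ/mol)(1.701) = 3.86 kJ/mol
ΔG > 0, so the forward reaction is non-spontaneous (proceeds in reverse).

ΔG = 3.86 kJ/mol; the forward reaction is non-spontaneous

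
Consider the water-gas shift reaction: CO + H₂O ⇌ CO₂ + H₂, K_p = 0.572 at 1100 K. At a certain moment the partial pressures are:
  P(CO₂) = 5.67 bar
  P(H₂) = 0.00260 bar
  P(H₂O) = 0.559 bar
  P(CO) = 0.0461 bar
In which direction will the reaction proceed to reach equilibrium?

neither direction; the system is at equilibrium

Q_p = P(CO₂)·P(H₂) / (P(CO)·P(H₂O)) = (5.67)·(0.00260) / ((0.0461)·(0.559)) = 0.572
Q_p = 0.572 = K_p, so the system is already at equilibrium.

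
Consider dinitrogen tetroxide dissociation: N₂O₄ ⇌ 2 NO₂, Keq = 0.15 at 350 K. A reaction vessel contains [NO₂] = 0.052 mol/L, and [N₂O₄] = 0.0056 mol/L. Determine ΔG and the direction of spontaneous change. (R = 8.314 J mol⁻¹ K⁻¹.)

ΔG = 3.40 kJ/mol; the forward reaction is non-spontaneous

Q = [NO₂]² / [N₂O₄] = (0.052)² / (0.0056) = 0.483
ΔG = RT ln(Q/Keq) = (8.314 J mol⁻¹ K⁻¹)(350 K) × ln(0.483/0.15)
   = (2.910 kJ/mol)(1.169) = 3.40 kJ/mol
ΔG > 0, so the forward reaction is non-spontaneous (proceeds in reverse).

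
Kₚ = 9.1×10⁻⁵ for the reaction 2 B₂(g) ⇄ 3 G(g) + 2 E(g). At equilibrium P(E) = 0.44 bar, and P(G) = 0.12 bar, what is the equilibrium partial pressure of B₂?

P(B₂) = 1.9 bar

At equilibrium, Kₚ = P(G)³·P(E)² / P(B₂)² = 9.1×10⁻⁵.
(0.12)³·(0.44)² / (P(B₂))² = 9.1×10⁻⁵
P(B₂)² = 3.68 ⇒ P(B₂) = 1.9 bar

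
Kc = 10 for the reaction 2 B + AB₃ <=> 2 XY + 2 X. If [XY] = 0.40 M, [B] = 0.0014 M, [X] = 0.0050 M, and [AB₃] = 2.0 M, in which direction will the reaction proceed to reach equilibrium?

Qc = [XY]²·[X]² / ([B]²·[AB₃]) = (0.40)²·(0.0050)² / ((0.0014)²·(2.0)) = 1.0
Qc = 1.0 < Kc = 10, so the forward reaction proceeds.

forward (toward products)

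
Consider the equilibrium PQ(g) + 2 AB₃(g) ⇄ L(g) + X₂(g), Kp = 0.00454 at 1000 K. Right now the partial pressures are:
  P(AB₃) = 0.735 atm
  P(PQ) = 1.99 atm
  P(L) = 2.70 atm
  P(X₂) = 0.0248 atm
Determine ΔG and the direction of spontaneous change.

Qp = P(L)·P(X₂) / (P(PQ)·P(AB₃)²) = (2.70)·(0.0248) / ((1.99)·(0.735)²) = 0.0623
ΔG = RT ln(Qp/Kp) = (8.314 J mol⁻¹ K⁻¹)(1000 K) × ln(0.0623/0.00454)
   = (8.314 kJ/mol)(2.619) = 21.8 kJ/mol
ΔG > 0, so the forward reaction is non-spontaneous (proceeds in reverse).

ΔG = 21.8 kJ/mol; the forward reaction is non-spontaneous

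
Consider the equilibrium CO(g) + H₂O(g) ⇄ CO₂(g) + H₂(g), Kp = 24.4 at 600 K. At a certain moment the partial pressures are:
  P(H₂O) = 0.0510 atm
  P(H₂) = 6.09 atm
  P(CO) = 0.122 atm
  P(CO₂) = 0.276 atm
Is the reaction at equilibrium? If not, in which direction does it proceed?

Qp = P(CO₂)·P(H₂) / (P(CO)·P(H₂O)) = (0.276)·(6.09) / ((0.122)·(0.0510)) = 270
Qp = 270 > Kp = 24.4, so the reverse reaction proceeds.

reverse (toward reactants)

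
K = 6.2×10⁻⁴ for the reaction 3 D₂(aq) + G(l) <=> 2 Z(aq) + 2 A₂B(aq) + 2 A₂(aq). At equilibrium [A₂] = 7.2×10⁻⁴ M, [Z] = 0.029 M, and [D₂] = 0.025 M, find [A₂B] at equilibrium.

[A₂B] = 4.7 M

(G is a pure liquid — omitted from K.)
At equilibrium, K = [Z]²·[A₂B]²·[A₂]² / [D₂]³ = 6.2×10⁻⁴.
(0.029)²·([A₂B])²·(7.2×10⁻⁴)² / (0.025)³ = 6.2×10⁻⁴
[A₂B]² = 22.2 ⇒ [A₂B] = 4.7 M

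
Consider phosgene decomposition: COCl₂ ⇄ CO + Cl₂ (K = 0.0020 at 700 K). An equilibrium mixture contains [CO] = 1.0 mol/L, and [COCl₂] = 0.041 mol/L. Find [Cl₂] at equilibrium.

[Cl₂] = 8.2×10⁻⁵ mol/L

At equilibrium, K = [CO]·[Cl₂] / [COCl₂] = 0.0020.
(1.0)·([Cl₂]) / (0.041) = 0.0020
[Cl₂] = 8.20×10⁻⁵ = 8.2×10⁻⁵ mol/L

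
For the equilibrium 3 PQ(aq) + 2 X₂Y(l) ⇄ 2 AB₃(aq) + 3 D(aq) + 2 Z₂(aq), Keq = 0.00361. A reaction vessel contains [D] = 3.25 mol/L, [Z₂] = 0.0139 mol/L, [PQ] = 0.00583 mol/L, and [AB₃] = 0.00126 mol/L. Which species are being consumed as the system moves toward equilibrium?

(X₂Y is a pure liquid — omitted from Q.)
Q = [AB₃]²·[D]³·[Z₂]² / [PQ]³ = (0.00126)²·(3.25)³·(0.0139)² / (0.00583)³ = 0.0531
Q = 0.0531 > Keq = 0.00361: net reverse reaction.

AB₃, D, Z₂ (products)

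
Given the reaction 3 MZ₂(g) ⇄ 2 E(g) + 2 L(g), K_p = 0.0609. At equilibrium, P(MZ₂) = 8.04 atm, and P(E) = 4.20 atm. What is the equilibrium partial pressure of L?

At equilibrium, K_p = P(E)²·P(L)² / P(MZ₂)³ = 0.0609.
(4.20)²·(P(L))² / (8.04)³ = 0.0609
P(L)² = 1.79 ⇒ P(L) = 1.34 atm

P(L) = 1.34 atm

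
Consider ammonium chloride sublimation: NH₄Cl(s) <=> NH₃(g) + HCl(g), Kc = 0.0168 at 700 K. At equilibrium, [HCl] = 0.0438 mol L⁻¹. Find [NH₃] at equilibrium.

[NH₃] = 0.384 mol L⁻¹

(NH₄Cl is a pure solid — omitted from Kc.)
At equilibrium, Kc = [NH₃]·[HCl] = 0.0168.
([NH₃])·(0.0438) = 0.0168
[NH₃] = 0.384 mol L⁻¹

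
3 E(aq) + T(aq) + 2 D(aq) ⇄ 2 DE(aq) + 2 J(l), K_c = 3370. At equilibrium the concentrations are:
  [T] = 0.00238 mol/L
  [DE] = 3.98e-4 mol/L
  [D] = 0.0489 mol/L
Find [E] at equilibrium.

[E] = 0.0202 mol/L

(J is a pure liquid — omitted from K_c.)
At equilibrium, K_c = [DE]² / ([E]³·[T]·[D]²) = 3370.
(3.98e-4)² / (([E])³·(0.00238)·(0.0489)²) = 3370
[E]³ = 8.26e-6 ⇒ [E] = 0.0202 mol/L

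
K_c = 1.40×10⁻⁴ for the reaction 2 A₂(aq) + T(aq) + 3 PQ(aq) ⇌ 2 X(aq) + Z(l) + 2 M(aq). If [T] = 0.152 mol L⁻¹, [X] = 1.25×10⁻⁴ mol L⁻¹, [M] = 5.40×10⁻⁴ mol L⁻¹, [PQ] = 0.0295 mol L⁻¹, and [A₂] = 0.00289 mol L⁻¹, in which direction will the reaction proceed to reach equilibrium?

at equilibrium

(Z is a pure liquid — omitted from Q_c.)
Q_c = [X]²·[M]² / ([A₂]²·[T]·[PQ]³) = (1.25×10⁻⁴)²·(5.40×10⁻⁴)² / ((0.00289)²·(0.152)·(0.0295)³) = 1.40×10⁻⁴
Q_c = 1.40×10⁻⁴ = K_c, so the system is already at equilibrium.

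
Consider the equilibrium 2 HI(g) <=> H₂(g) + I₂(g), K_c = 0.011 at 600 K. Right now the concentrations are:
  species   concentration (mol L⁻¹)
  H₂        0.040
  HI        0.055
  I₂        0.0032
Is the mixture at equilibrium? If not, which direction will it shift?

Q_c = [H₂]·[I₂] / [HI]² = (0.040)·(0.0032) / (0.055)² = 0.042
Q_c = 0.042 > K_c = 0.011: net reverse reaction.

no; Q > K, reaction proceeds in reverse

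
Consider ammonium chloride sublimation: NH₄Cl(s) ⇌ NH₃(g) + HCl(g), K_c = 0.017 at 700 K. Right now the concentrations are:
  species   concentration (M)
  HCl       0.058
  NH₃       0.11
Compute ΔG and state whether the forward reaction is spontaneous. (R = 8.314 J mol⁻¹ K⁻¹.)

(NH₄Cl is a pure solid — omitted from Q_c.)
Q_c = [NH₃]·[HCl] = (0.11)·(0.058) = 0.00638
ΔG = RT ln(Q_c/K_c) = (8.314 J mol⁻¹ K⁻¹)(700 K) × ln(0.00638/0.017)
   = (5.820 kJ/mol)(-0.9800) = -5.70 kJ/mol
ΔG < 0, so the forward reaction is spontaneous (proceeds forward).

ΔG = -5.70 kJ/mol; the forward reaction is spontaneous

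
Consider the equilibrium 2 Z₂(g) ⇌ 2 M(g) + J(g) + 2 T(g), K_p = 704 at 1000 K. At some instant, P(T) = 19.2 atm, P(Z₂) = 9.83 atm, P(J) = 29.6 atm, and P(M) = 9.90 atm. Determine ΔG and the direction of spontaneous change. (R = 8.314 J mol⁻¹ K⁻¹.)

ΔG = 22.9 kJ/mol; the forward reaction is non-spontaneous

Q_p = P(M)²·P(J)·P(T)² / P(Z₂)² = (9.90)²·(29.6)·(19.2)² / (9.83)² = 11100
ΔG = RT ln(Q_p/K_p) = (8.314 J mol⁻¹ K⁻¹)(1000 K) × ln(11100/704)
   = (8.314 kJ/mol)(2.758) = 22.9 kJ/mol
ΔG > 0, so the forward reaction is non-spontaneous (proceeds in reverse).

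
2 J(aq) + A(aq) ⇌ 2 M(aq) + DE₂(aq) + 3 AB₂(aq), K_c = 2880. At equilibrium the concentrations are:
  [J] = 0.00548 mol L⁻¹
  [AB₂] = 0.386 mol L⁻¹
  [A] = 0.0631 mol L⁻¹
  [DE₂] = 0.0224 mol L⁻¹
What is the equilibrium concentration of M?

[M] = 2.06 mol L⁻¹

At equilibrium, K_c = [M]²·[DE₂]·[AB₂]³ / ([J]²·[A]) = 2880.
([M])²·(0.0224)·(0.386)³ / ((0.00548)²·(0.0631)) = 2880
[M]² = 4.24 ⇒ [M] = 2.06 mol L⁻¹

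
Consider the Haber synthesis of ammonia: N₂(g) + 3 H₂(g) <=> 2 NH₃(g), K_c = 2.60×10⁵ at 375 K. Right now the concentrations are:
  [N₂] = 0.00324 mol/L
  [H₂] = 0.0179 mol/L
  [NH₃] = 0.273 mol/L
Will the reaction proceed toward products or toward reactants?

Q_c = [NH₃]² / ([N₂]·[H₂]³) = (0.273)² / ((0.00324)·(0.0179)³) = 4.01×10⁶
Q_c = 4.01×10⁶ > K_c = 2.60×10⁵, so the reverse reaction proceeds.

reverse (toward reactants)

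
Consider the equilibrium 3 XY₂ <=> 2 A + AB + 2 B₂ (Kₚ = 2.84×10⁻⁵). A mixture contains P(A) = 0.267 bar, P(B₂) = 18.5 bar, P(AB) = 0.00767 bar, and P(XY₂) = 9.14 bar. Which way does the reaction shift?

Qₚ = P(A)²·P(AB)·P(B₂)² / P(XY₂)³ = (0.267)²·(0.00767)·(18.5)² / (9.14)³ = 2.45×10⁻⁴
Qₚ = 2.45×10⁻⁴ > Kₚ = 2.84×10⁻⁵, so the reverse reaction proceeds.

to the left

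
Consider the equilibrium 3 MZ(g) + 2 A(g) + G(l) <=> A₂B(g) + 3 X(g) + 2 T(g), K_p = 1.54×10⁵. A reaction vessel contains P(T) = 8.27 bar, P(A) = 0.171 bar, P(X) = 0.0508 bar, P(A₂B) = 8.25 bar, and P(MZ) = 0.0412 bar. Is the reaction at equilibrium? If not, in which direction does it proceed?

toward products

(G is a pure liquid — omitted from Q_p.)
Q_p = P(A₂B)·P(X)³·P(T)² / (P(MZ)³·P(A)²) = (8.25)·(0.0508)³·(8.27)² / ((0.0412)³·(0.171)²) = 36200
Q_p = 36200 < K_p = 1.54×10⁵, so the forward reaction proceeds.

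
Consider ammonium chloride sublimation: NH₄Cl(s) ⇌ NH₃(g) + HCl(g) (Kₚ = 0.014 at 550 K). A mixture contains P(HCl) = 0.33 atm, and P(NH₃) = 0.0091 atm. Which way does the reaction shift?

forward (toward products)

(NH₄Cl is a pure solid — omitted from Qₚ.)
Qₚ = P(NH₃)·P(HCl) = (0.0091)·(0.33) = 0.0030
Qₚ = 0.0030 < Kₚ = 0.014, so the forward reaction proceeds.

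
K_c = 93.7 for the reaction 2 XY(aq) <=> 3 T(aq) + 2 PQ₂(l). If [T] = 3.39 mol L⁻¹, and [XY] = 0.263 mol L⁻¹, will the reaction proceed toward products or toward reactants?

in the reverse direction

(PQ₂ is a pure liquid — omitted from Q_c.)
Q_c = [T]³ / [XY]² = (3.39)³ / (0.263)² = 563
Q_c = 563 > K_c = 93.7, so the reverse reaction proceeds.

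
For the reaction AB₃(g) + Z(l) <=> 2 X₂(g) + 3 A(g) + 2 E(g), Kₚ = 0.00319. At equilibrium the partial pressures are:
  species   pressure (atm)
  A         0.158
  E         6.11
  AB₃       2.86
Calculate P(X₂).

(Z is a pure liquid — omitted from Kₚ.)
At equilibrium, Kₚ = P(X₂)²·P(A)³·P(E)² / P(AB₃) = 0.00319.
(P(X₂))²·(0.158)³·(6.11)² / (2.86) = 0.00319
P(X₂)² = 0.0620 ⇒ P(X₂) = 0.249 atm

P(X₂) = 0.249 atm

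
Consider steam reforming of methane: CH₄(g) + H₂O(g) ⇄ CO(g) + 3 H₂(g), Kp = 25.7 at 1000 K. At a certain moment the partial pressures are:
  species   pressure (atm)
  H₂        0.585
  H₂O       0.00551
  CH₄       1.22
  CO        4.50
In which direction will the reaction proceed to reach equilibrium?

Qp = P(CO)·P(H₂)³ / (P(CH₄)·P(H₂O)) = (4.50)·(0.585)³ / ((1.22)·(0.00551)) = 134
Qp = 134 > Kp = 25.7, so the reverse reaction proceeds.

to the left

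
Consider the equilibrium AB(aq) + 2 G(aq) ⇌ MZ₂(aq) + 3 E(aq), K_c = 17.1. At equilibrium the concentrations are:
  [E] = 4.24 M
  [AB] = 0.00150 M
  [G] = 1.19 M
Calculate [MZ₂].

[MZ₂] = 4.77×10⁻⁴ M

At equilibrium, K_c = [MZ₂]·[E]³ / ([AB]·[G]²) = 17.1.
([MZ₂])·(4.24)³ / ((0.00150)·(1.19)²) = 17.1
[MZ₂] = 4.77×10⁻⁴ M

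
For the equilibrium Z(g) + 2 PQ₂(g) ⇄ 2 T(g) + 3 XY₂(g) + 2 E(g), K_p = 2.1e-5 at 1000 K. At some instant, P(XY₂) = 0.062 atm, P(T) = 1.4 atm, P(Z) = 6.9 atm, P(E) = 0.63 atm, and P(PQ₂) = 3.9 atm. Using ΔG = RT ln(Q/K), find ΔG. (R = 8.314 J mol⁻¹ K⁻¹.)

Q_p = P(T)²·P(XY₂)³·P(E)² / (P(Z)·P(PQ₂)²) = (1.4)²·(0.062)³·(0.63)² / ((6.9)·(3.9)²) = 1.77e-6
ΔG = RT ln(Q_p/K_p) = (8.314 J mol⁻¹ K⁻¹)(1000 K) × ln(1.77e-6/2.1e-5)
   = (8.314 kJ/mol)(-2.474) = -20.6 kJ/mol
ΔG < 0, so the forward reaction is spontaneous (proceeds forward).

ΔG = -20.6 kJ/mol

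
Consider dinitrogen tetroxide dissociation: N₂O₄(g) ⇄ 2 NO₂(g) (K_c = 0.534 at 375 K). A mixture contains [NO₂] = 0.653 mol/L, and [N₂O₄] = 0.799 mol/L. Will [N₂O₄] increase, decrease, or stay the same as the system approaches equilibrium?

Q_c = [NO₂]² / [N₂O₄] = (0.653)² / (0.799) = 0.534
Q_c = 0.534 = K_c; the system is at equilibrium.

stay the same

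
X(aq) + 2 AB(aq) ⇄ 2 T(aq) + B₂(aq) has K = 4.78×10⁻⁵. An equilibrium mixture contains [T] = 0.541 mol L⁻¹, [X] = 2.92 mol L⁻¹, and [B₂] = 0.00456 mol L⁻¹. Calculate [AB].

[AB] = 3.09 mol L⁻¹

At equilibrium, K = [T]²·[B₂] / ([X]·[AB]²) = 4.78×10⁻⁵.
(0.541)²·(0.00456) / ((2.92)·([AB])²) = 4.78×10⁻⁵
[AB]² = 9.56 ⇒ [AB] = 3.09 mol L⁻¹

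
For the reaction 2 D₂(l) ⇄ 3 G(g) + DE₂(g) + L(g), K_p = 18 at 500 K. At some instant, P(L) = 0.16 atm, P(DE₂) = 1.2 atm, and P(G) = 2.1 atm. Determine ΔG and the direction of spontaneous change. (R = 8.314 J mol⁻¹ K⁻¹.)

(D₂ is a pure liquid — omitted from Q_p.)
Q_p = P(G)³·P(DE₂)·P(L) = (2.1)³·(1.2)·(0.16) = 1.78
ΔG = RT ln(Q_p/K_p) = (8.314 J mol⁻¹ K⁻¹)(500 K) × ln(1.78/18)
   = (4.157 kJ/mol)(-2.314) = -9.62 kJ/mol
ΔG < 0, so the forward reaction is spontaneous (proceeds forward).

ΔG = -9.62 kJ/mol; the forward reaction is spontaneous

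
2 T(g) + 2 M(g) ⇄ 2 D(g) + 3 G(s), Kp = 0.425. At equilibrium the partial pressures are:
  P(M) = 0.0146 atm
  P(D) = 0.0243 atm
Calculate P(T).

P(T) = 2.55 atm

(G is a pure solid — omitted from Kp.)
At equilibrium, Kp = P(D)² / (P(T)²·P(M)²) = 0.425.
(0.0243)² / ((P(T))²·(0.0146)²) = 0.425
P(T)² = 6.52 ⇒ P(T) = 2.55 atm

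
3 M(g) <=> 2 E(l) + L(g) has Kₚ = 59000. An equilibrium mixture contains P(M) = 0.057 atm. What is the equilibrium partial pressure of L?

P(L) = 11 atm

(E is a pure liquid — omitted from Kₚ.)
At equilibrium, Kₚ = P(L) / P(M)³ = 59000.
(P(L)) / (0.057)³ = 59000
P(L) = 10.9 = 11 atm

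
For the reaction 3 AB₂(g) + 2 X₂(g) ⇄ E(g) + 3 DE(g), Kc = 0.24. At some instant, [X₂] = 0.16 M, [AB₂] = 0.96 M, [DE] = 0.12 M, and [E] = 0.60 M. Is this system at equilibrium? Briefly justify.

Qc = [E]·[DE]³ / ([AB₂]³·[X₂]²) = (0.60)·(0.12)³ / ((0.96)³·(0.16)²) = 0.046
Qc = 0.046 < Kc = 0.24: net forward reaction.

no; Q < K, reaction proceeds forward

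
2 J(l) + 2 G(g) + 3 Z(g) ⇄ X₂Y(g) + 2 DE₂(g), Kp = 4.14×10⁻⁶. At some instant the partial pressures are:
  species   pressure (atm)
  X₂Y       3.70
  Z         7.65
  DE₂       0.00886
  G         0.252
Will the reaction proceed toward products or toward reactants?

(J is a pure liquid — omitted from Qp.)
Qp = P(X₂Y)·P(DE₂)² / (P(G)²·P(Z)³) = (3.70)·(0.00886)² / ((0.252)²·(7.65)³) = 1.02×10⁻⁵
Qp = 1.02×10⁻⁵ > Kp = 4.14×10⁻⁶, so the reverse reaction proceeds.

reverse (toward reactants)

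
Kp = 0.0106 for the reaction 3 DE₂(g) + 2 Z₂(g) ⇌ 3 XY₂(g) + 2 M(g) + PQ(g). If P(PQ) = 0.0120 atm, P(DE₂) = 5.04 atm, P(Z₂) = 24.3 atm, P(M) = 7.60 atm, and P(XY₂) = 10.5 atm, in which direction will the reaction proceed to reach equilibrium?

Qp = P(XY₂)³·P(M)²·P(PQ) / (P(DE₂)³·P(Z₂)²) = (10.5)³·(7.60)²·(0.0120) / ((5.04)³·(24.3)²) = 0.0106
Qp = 0.0106 = Kp, so the system is already at equilibrium.

at equilibrium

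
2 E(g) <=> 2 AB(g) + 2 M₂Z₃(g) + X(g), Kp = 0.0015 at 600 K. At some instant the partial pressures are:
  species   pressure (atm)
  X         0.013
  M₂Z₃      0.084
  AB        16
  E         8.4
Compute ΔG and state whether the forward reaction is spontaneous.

Qp = P(AB)²·P(M₂Z₃)²·P(X) / P(E)² = (16)²·(0.084)²·(0.013) / (8.4)² = 3.33e-4
ΔG = RT ln(Qp/Kp) = (8.314 J mol⁻¹ K⁻¹)(600 K) × ln(3.33e-4/0.0015)
   = (4.988 kJ/mol)(-1.505) = -7.51 kJ/mol
ΔG < 0, so the forward reaction is spontaneous (proceeds forward).

ΔG = -7.51 kJ/mol; the forward reaction is spontaneous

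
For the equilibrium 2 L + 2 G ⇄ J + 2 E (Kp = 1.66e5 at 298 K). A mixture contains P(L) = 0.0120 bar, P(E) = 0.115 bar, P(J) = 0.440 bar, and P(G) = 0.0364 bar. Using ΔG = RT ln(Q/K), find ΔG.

ΔG = -4.20 kJ/mol

Qp = P(J)·P(E)² / (P(L)²·P(G)²) = (0.440)·(0.115)² / ((0.0120)²·(0.0364)²) = 30500
ΔG = RT ln(Qp/Kp) = (8.314 J mol⁻¹ K⁻¹)(298 K) × ln(30500/1.66e5)
   = (2.478 kJ/mol)(-1.694) = -4.20 kJ/mol
ΔG < 0, so the forward reaction is spontaneous (proceeds forward).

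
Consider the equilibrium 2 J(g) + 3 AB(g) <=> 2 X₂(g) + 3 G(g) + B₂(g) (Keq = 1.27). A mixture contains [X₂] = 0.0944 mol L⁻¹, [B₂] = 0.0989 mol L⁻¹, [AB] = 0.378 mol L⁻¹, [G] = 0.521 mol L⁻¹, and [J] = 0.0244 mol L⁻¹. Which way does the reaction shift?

in the reverse direction

Q = [X₂]²·[G]³·[B₂] / ([J]²·[AB]³) = (0.0944)²·(0.521)³·(0.0989) / ((0.0244)²·(0.378)³) = 3.88
Q = 3.88 > Keq = 1.27, so the reverse reaction proceeds.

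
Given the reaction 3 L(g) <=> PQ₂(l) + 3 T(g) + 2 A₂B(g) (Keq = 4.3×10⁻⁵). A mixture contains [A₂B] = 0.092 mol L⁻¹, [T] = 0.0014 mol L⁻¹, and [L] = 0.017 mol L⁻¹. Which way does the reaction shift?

(PQ₂ is a pure liquid — omitted from Q.)
Q = [T]³·[A₂B]² / [L]³ = (0.0014)³·(0.092)² / (0.017)³ = 4.7×10⁻⁶
Q = 4.7×10⁻⁶ < Keq = 4.3×10⁻⁵, so the forward reaction proceeds.

toward products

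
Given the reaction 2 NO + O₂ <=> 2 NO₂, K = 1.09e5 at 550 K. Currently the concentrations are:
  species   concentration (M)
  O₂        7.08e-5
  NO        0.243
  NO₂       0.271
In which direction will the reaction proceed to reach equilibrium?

Q = [NO₂]² / ([NO]²·[O₂]) = (0.271)² / ((0.243)²·(7.08e-5)) = 17600
Q = 17600 < K = 1.09e5, so the forward reaction proceeds.

to the right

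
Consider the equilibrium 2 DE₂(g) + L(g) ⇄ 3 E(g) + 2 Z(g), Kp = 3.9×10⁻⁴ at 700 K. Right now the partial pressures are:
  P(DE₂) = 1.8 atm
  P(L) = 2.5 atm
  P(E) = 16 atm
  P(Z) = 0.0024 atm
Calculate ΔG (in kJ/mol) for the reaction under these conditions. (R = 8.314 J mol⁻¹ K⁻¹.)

ΔG = 11.7 kJ/mol

Qp = P(E)³·P(Z)² / (P(DE₂)²·P(L)) = (16)³·(0.0024)² / ((1.8)²·(2.5)) = 0.00291
ΔG = RT ln(Qp/Kp) = (8.314 J mol⁻¹ K⁻¹)(700 K) × ln(0.00291/3.9×10⁻⁴)
   = (5.820 kJ/mol)(2.010) = 11.7 kJ/mol
ΔG > 0, so the forward reaction is non-spontaneous (proceeds in reverse).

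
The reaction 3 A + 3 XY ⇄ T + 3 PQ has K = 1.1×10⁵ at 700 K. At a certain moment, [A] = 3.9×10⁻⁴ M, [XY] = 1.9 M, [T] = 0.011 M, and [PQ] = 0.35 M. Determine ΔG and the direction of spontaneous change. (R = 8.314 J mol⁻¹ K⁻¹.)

ΔG = 13.7 kJ/mol; the forward reaction is non-spontaneous

Q = [T]·[PQ]³ / ([A]³·[XY]³) = (0.011)·(0.35)³ / ((3.9×10⁻⁴)³·(1.9)³) = 1.16×10⁶
ΔG = RT ln(Q/K) = (8.314 J mol⁻¹ K⁻¹)(700 K) × ln(1.16×10⁶/1.1×10⁵)
   = (5.820 kJ/mol)(2.356) = 13.7 kJ/mol
ΔG > 0, so the forward reaction is non-spontaneous (proceeds in reverse).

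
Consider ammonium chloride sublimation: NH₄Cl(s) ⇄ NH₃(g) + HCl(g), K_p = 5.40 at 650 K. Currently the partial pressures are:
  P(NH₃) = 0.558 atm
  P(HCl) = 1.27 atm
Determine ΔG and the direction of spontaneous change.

(NH₄Cl is a pure solid — omitted from Q_p.)
Q_p = P(NH₃)·P(HCl) = (0.558)·(1.27) = 0.709
ΔG = RT ln(Q_p/K_p) = (8.314 J mol⁻¹ K⁻¹)(650 K) × ln(0.709/5.40)
   = (5.404 kJ/mol)(-2.030) = -11.0 kJ/mol
ΔG < 0, so the forward reaction is spontaneous (proceeds forward).

ΔG = -11.0 kJ/mol; the forward reaction is spontaneous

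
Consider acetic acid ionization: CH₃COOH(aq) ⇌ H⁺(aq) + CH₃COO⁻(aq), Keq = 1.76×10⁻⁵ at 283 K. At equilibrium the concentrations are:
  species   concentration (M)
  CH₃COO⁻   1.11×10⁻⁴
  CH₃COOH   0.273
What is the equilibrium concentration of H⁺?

At equilibrium, Keq = [H⁺]·[CH₃COO⁻] / [CH₃COOH] = 1.76×10⁻⁵.
([H⁺])·(1.11×10⁻⁴) / (0.273) = 1.76×10⁻⁵
[H⁺] = 0.0433 M

[H⁺] = 0.0433 M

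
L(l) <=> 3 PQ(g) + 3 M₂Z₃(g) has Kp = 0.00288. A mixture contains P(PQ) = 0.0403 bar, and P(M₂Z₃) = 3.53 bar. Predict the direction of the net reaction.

(L is a pure liquid — omitted from Qp.)
Qp = P(PQ)³·P(M₂Z₃)³ = (0.0403)³·(3.53)³ = 0.00288
Qp = 0.00288 = Kp, so the system is already at equilibrium.

neither direction; the system is at equilibrium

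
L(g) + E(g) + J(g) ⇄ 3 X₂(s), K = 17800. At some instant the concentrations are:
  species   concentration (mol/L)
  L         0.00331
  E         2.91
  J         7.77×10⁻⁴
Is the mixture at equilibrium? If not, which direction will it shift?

(X₂ is a pure solid — omitted from Q.)
Q = 1 / ([L]·[E]·[J]) = 1 / ((0.00331)·(2.91)·(7.77×10⁻⁴)) = 1.34×10⁵
Q = 1.34×10⁵ > K = 17800: net reverse reaction.

no; Q > K, reaction proceeds in reverse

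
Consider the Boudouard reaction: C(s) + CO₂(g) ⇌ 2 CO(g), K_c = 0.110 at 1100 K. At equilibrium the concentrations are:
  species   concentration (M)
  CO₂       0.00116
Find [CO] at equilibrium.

(C is a pure solid — omitted from K_c.)
At equilibrium, K_c = [CO]² / [CO₂] = 0.110.
([CO])² / (0.00116) = 0.110
[CO]² = 1.28×10⁻⁴ ⇒ [CO] = 0.0113 M

[CO] = 0.0113 M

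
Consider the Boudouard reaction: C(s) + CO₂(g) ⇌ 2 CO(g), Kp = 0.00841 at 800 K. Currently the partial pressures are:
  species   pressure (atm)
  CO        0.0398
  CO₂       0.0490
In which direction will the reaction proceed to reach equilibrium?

reverse (toward reactants)

(C is a pure solid — omitted from Qp.)
Qp = P(CO)² / P(CO₂) = (0.0398)² / (0.0490) = 0.0323
Qp = 0.0323 > Kp = 0.00841, so the reverse reaction proceeds.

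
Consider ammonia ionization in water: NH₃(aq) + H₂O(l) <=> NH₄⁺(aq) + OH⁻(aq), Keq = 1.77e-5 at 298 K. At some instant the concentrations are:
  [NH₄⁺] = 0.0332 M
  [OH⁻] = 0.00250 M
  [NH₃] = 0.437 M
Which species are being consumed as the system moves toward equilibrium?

(H₂O is a pure liquid — omitted from Q.)
Q = [NH₄⁺]·[OH⁻] / [NH₃] = (0.0332)·(0.00250) / (0.437) = 1.90e-4
Q = 1.90e-4 > Keq = 1.77e-5: net reverse reaction.

NH₄⁺, OH⁻ (products)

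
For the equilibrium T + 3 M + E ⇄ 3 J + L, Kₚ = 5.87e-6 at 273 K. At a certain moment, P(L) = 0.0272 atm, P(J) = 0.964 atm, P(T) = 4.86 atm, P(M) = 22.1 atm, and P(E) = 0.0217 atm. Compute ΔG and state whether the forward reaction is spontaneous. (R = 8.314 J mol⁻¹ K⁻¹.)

Qₚ = P(J)³·P(L) / (P(T)·P(M)³·P(E)) = (0.964)³·(0.0272) / ((4.86)·(22.1)³·(0.0217)) = 2.14e-5
ΔG = RT ln(Qₚ/Kₚ) = (8.314 J mol⁻¹ K⁻¹)(273 K) × ln(2.14e-5/5.87e-6)
   = (2.270 kJ/mol)(1.294) = 2.94 kJ/mol
ΔG > 0, so the forward reaction is non-spontaneous (proceeds in reverse).

ΔG = 2.94 kJ/mol; the forward reaction is non-spontaneous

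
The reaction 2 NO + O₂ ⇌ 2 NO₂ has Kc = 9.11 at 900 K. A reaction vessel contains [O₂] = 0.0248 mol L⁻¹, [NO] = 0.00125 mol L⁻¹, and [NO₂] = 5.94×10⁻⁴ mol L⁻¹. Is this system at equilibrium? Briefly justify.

yes, at equilibrium

Qc = [NO₂]² / ([NO]²·[O₂]) = (5.94×10⁻⁴)² / ((0.00125)²·(0.0248)) = 9.11
Qc = 9.11 = Kc; the system is at equilibrium.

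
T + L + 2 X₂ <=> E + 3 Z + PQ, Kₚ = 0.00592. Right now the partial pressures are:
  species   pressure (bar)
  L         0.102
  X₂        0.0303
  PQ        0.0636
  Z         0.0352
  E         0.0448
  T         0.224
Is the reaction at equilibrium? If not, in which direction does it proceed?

Qₚ = P(E)·P(Z)³·P(PQ) / (P(T)·P(L)·P(X₂)²) = (0.0448)·(0.0352)³·(0.0636) / ((0.224)·(0.102)·(0.0303)²) = 0.00592
Qₚ = 0.00592 = Kₚ, so the system is already at equilibrium.

neither direction; the system is at equilibrium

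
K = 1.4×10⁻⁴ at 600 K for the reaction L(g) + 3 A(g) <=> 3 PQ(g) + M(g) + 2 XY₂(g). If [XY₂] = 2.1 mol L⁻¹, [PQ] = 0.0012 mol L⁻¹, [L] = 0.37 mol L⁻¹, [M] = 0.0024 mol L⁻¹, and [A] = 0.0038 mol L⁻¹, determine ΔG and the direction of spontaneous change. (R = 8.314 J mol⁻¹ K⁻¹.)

Q = [PQ]³·[M]·[XY₂]² / ([L]·[A]³) = (0.0012)³·(0.0024)·(2.1)² / ((0.37)·(0.0038)³) = 9.01×10⁻⁴
ΔG = RT ln(Q/K) = (8.314 J mol⁻¹ K⁻¹)(600 K) × ln(9.01×10⁻⁴/1.4×10⁻⁴)
   = (4.988 kJ/mol)(1.862) = 9.29 kJ/mol
ΔG > 0, so the forward reaction is non-spontaneous (proceeds in reverse).

ΔG = 9.29 kJ/mol; the forward reaction is non-spontaneous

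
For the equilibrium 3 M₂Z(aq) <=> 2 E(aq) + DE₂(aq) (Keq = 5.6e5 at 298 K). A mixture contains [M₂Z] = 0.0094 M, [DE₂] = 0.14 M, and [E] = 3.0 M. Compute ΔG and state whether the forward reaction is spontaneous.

ΔG = 2.47 kJ/mol; the forward reaction is non-spontaneous

Q = [E]²·[DE₂] / [M₂Z]³ = (3.0)²·(0.14) / (0.0094)³ = 1.52e6
ΔG = RT ln(Q/Keq) = (8.314 J mol⁻¹ K⁻¹)(298 K) × ln(1.52e6/5.6e5)
   = (2.478 kJ/mol)(0.9985) = 2.47 kJ/mol
ΔG > 0, so the forward reaction is non-spontaneous (proceeds in reverse).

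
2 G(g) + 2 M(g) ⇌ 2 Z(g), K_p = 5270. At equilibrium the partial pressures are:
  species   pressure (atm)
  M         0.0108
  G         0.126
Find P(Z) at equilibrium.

At equilibrium, K_p = P(Z)² / (P(G)²·P(M)²) = 5270.
(P(Z))² / ((0.126)²·(0.0108)²) = 5270
P(Z)² = 0.00976 ⇒ P(Z) = 0.0988 atm

P(Z) = 0.0988 atm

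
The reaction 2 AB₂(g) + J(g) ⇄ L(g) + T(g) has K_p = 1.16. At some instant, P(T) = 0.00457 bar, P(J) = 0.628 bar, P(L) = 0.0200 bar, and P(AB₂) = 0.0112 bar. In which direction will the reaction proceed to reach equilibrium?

Q_p = P(L)·P(T) / (P(AB₂)²·P(J)) = (0.0200)·(0.00457) / ((0.0112)²·(0.628)) = 1.16
Q_p = 1.16 = K_p, so the system is already at equilibrium.

no net change (already at equilibrium)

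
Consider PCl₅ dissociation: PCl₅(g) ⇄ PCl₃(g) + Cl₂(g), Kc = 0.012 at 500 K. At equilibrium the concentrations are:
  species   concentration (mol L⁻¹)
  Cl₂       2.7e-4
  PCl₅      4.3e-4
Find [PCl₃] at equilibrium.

[PCl₃] = 0.019 mol L⁻¹

At equilibrium, Kc = [PCl₃]·[Cl₂] / [PCl₅] = 0.012.
([PCl₃])·(2.7e-4) / (4.3e-4) = 0.012
[PCl₃] = 0.0191 = 0.019 mol L⁻¹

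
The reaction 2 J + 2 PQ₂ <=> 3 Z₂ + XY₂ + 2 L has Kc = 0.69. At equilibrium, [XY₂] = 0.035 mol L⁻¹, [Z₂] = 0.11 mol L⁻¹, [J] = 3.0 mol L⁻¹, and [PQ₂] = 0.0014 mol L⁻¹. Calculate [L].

[L] = 0.51 mol L⁻¹

At equilibrium, Kc = [Z₂]³·[XY₂]·[L]² / ([J]²·[PQ₂]²) = 0.69.
(0.11)³·(0.035)·([L])² / ((3.0)²·(0.0014)²) = 0.69
[L]² = 0.261 ⇒ [L] = 0.51 mol L⁻¹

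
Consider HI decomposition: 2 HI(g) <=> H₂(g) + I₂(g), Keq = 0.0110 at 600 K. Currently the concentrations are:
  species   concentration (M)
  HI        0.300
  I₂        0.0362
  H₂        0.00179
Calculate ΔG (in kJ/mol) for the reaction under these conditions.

ΔG = -13.6 kJ/mol

Q = [H₂]·[I₂] / [HI]² = (0.00179)·(0.0362) / (0.300)² = 7.20×10⁻⁴
ΔG = RT ln(Q/Keq) = (8.314 J mol⁻¹ K⁻¹)(600 K) × ln(7.20×10⁻⁴/0.0110)
   = (4.988 kJ/mol)(-2.726) = -13.6 kJ/mol
ΔG < 0, so the forward reaction is spontaneous (proceeds forward).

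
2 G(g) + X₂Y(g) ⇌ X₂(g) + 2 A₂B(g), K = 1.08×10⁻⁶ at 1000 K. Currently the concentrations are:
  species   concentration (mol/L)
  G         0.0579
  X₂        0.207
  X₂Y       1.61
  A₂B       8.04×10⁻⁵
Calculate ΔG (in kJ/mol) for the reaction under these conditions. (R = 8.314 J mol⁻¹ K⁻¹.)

ΔG = -12.2 kJ/mol

Q = [X₂]·[A₂B]² / ([G]²·[X₂Y]) = (0.207)·(8.04×10⁻⁵)² / ((0.0579)²·(1.61)) = 2.48×10⁻⁷
ΔG = RT ln(Q/K) = (8.314 J mol⁻¹ K⁻¹)(1000 K) × ln(2.48×10⁻⁷/1.08×10⁻⁶)
   = (8.314 kJ/mol)(-1.471) = -12.2 kJ/mol
ΔG < 0, so the forward reaction is spontaneous (proceeds forward).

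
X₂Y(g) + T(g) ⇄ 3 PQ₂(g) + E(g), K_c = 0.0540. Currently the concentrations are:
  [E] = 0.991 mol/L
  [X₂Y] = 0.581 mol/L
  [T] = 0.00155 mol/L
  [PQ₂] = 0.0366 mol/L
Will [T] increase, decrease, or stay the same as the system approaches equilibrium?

Q_c = [PQ₂]³·[E] / ([X₂Y]·[T]) = (0.0366)³·(0.991) / ((0.581)·(0.00155)) = 0.0540
Q_c = 0.0540 = K_c; the system is at equilibrium.

stay the same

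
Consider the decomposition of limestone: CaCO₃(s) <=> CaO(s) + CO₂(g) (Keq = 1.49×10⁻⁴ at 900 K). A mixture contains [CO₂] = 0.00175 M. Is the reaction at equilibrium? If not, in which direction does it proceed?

reverse (toward reactants)

(CaCO₃, CaO are pure solids — omitted from Q.)
Q = [CO₂] = 0.00175
Q = 0.00175 > Keq = 1.49×10⁻⁴, so the reverse reaction proceeds.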